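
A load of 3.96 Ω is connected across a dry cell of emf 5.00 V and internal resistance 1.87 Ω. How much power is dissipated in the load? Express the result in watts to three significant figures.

2.91 W

Load and internal resistance form a series loop — compute the loop current, then the load power via I²R.
I = ε / (r + R) = 5.00 / (1.87 + 3.96) = 0.8576 A
P_load = I² R = (0.8576)² × 3.96 = 2.913 W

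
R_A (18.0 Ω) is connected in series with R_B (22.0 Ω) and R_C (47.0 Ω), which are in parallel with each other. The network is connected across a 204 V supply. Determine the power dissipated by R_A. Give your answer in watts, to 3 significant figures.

Collapse R_B‖R_C to a single equivalent, reducing the network to two series elements.
R_p = (22.0×47.0)/(22.0+47.0) = 14.99 Ω
R_total = 18.0 + 14.99 = 32.99 Ω
I = V / R_total = 204 / 32.99 = 6.185 A
The full supply current passes through R_A: P = I²R.
P_R_A = (6.185)² × 18.0 = 688.5 W

688 W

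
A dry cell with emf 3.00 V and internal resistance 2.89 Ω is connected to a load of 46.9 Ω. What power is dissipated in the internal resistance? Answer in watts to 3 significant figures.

The internal resistance carries the same current as the load; P_int = I²r.
I = ε / (r + R) = 3.00 / (2.89 + 46.9) = 0.06025 A
P_int = I² r = (0.06025)² × 2.89 = 0.01049 W

0.0105 W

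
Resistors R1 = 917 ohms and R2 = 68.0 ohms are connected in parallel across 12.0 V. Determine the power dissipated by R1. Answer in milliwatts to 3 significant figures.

157 mW

Parallel branches share the same voltage; P = V²/R gives the branch power in one step.
P_R1 = V² / R1 = (12.0)² / 917 Ω = 0.1570 W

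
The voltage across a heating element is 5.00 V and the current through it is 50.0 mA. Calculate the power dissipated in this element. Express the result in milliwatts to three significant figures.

Since both terminal voltage and current are stated, P = V I gives the power in one step.
P = 5.00 V × 0.05000 A = 0.2500 W

250 mW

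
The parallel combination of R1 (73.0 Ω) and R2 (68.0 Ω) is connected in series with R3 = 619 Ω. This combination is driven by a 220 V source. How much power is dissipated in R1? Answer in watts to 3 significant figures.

First find R_p for the parallel pair, then treat R_p + R3 as a series loop.
R_p = (73.0×68.0)/(73.0+68.0) = 35.21 Ω
R_total = R_p + 619 = 35.21 + 619 = 654.2 Ω
I = V / R_total = 220 / 654.2 = 0.3363 A
Voltage across the parallel pair: V_p = I × R_p = 0.3363 × 35.21 = 11.84 V
Use P = V²/R for R1 with V = V_p.
P_R1 = (11.84)² / 73.0 = 1.920 W

1.92 W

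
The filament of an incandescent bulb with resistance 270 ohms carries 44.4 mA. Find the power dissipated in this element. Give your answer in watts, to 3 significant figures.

The current through and the resistance of the element are both given; use P = I²R.
P = (0.04440 A)² × 270 Ω = 0.5323 W

0.532 W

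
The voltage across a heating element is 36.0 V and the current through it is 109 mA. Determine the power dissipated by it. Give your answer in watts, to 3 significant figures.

3.92 W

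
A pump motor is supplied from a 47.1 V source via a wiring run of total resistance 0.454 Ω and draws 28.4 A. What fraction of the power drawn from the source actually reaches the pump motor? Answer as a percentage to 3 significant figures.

72.6 %

The wiring run carries the full 28.4 A.
P_line = I² R_line = (28.40)² × 0.454 = 366.2 W
P_source = V I = 47.1 × 28.40 = 1338 W; P_load = 971.5 W
η = P_load / P_source = 971.5 / 1338 = 0.7263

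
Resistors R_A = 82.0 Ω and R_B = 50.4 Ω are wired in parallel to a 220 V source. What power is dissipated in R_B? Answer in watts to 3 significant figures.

960 W

Parallel branches share the same voltage; P = V²/R gives the branch power in one step.
P_R_B = V² / R_B = (220)² / 50.4 Ω = 960.3 W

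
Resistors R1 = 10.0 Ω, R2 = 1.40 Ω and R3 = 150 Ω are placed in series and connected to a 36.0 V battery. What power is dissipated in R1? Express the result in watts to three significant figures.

Since the resistors are in series they all carry the loop current I = V/R_total; the power in any one is I²R.
R_total = 10.0 + 1.40 + 150 = 161.4 Ω
I = V / R_total = 36.0 / 161.4 = 0.2230 A
P_R1 = I² × R1 = (0.2230)² × 10.0 = 0.4975 W

0.498 W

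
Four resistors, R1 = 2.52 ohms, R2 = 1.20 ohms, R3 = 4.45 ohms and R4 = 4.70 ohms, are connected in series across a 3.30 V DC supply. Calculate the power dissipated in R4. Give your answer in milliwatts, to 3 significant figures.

Every series element carries the same I. Get I from the total resistance, then P = I² × R4.
R_total = 2.52 + 1.20 + 4.45 + 4.70 = 12.87 Ω
I = V / R_total = 3.30 / 12.87 = 0.2564 A
P_R4 = I² × R4 = (0.2564)² × 4.70 = 0.3090 W

309 mW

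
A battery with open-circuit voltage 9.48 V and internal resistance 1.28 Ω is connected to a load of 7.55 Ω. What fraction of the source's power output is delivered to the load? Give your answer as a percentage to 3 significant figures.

The source delivers εI, of which I²R reaches the load and I²r is lost; since I is common, η = R/(R+r).
η = R / (R + r) = 7.55 / (7.55 + 1.28) = 0.8550

85.5 %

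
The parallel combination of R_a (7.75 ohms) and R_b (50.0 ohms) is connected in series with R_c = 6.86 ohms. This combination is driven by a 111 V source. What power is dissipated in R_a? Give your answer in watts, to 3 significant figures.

389 W

Combine R_a and R_b into their parallel equivalent first, reducing the network to two series resistors.
R_p = (7.75×50.0)/(7.75+50.0) = 6.710 Ω
R_total = R_p + 6.86 = 6.710 + 6.86 = 13.57 Ω
I = V / R_total = 111 / 13.57 = 8.180 A
Voltage across the parallel pair: V_p = I × R_p = 8.180 × 6.710 = 54.89 V
Use P = V²/R for R_a with V = V_p.
P_R_a = (54.89)² / 7.75 = 388.7 W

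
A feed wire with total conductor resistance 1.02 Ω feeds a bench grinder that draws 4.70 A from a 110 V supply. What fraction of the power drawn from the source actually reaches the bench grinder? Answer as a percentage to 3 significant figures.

95.6 %

The feed wire carries the full 4.70 A.
P_line = I² R_line = (4.700)² × 1.02 = 22.53 W
P_source = V I = 110 × 4.700 = 517.0 W; P_load = 494.5 W
η = P_load / P_source = 494.5 / 517.0 = 0.9564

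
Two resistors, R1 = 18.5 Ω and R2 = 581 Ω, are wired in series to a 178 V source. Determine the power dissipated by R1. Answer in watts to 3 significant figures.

Since the resistors are in series they all carry the loop current I = V/R_total; the power in any one is I²R.
R_total = 18.5 + 581 = 599.5 Ω
I = V / R_total = 178 / 599.5 = 0.2969 A
P_R1 = I² × R1 = (0.2969)² × 18.5 = 1.631 W

1.63 W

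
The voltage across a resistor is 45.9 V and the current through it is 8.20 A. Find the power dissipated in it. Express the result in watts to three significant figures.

376 W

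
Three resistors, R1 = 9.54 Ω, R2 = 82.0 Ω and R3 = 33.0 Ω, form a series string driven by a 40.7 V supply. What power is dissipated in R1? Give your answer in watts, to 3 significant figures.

In a series string the same current flows through every resistor — find that current, then P = I²R for the one we want.
R_total = 9.54 + 82.0 + 33.0 = 124.5 Ω
I = V / R_total = 40.7 / 124.5 = 0.3268 A
P_R1 = I² × R1 = (0.3268)² × 9.54 = 1.019 W

1.02 W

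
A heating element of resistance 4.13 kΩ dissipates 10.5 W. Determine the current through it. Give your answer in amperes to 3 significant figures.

0.0504 A

Inverting the appropriate power form: I = √(P / R).
I = √(10.5 / 4130) = 0.05042 A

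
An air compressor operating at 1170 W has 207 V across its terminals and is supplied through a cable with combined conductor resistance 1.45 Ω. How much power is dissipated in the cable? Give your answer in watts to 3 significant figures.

46.3 W

The cable is a series resistance carrying the load current; its dissipation is I²R_line.
I = P / V = 1170 / 207 = 5.652 A through the cable.
P_line = I² R_line = (5.652)² × 1.45 = 46.32 W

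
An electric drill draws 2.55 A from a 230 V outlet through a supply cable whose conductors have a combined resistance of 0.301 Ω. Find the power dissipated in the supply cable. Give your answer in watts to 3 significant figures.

1.96 W

Line loss is just I²R for the cable — we know both I and R_line directly.
The supply cable carries the full 2.55 A.
P_line = I² R_line = (2.550)² × 0.301 = 1.957 W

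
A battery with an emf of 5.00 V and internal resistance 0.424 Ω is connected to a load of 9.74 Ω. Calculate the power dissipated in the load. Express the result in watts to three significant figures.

With r and R in series, I = ε/(r+R); the load dissipates I²R.
I = ε / (r + R) = 5.00 / (0.424 + 9.74) = 0.4919 A
P_load = I² R = (0.4919)² × 9.74 = 2.357 W

2.36 W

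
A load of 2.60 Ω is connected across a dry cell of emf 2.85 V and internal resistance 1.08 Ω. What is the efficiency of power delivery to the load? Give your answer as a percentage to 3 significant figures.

70.7 %

The source delivers εI, of which I²R reaches the load and I²r is lost; since I is common, η = R/(R+r).
η = R / (R + r) = 2.60 / (2.60 + 1.08) = 0.7065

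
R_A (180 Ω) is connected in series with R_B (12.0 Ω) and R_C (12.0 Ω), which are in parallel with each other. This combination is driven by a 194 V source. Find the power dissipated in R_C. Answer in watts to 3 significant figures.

Replace R_B and R_C with their parallel equivalent so the circuit becomes R_A in series with R_p.
R_p = (12.0×12.0)/(12.0+12.0) = 6.000 Ω
R_total = 180 + 6.000 = 186.0 Ω
I = V / R_total = 194 / 186.0 = 1.043 A
Voltage across the parallel pair: V_p = I × R_p = 1.043 × 6.000 = 6.258 V
R_C sees V_p directly, so P = V_p² / R_C.
P_R_C = (6.258)² / 12.0 = 3.264 W

3.26 W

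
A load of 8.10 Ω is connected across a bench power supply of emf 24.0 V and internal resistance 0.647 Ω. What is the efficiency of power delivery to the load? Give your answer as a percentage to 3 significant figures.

92.6 %

The source delivers εI, of which I²R reaches the load and I²r is lost; since I is common, η = R/(R+r).
η = R / (R + r) = 8.10 / (8.10 + 0.647) = 0.9260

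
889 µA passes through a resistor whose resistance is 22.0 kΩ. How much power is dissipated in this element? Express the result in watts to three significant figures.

0.0174 W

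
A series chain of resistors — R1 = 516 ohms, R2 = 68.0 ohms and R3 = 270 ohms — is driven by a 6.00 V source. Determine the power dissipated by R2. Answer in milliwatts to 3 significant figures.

3.36 mW

Since the resistors are in series they all carry the loop current I = V/R_total; the power in any one is I²R.
R_total = 516 + 68.0 + 270 = 854.0 Ω
I = V / R_total = 6.00 / 854.0 = 0.007026 A
P_R2 = I² × R2 = (0.007026)² × 68.0 = 0.003357 W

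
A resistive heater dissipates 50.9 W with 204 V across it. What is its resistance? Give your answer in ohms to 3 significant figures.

818 Ω

Rearranging the power relation for the two known quantities gives R = V² / P.
R = (204)² / 50.9 = 817.6 Ω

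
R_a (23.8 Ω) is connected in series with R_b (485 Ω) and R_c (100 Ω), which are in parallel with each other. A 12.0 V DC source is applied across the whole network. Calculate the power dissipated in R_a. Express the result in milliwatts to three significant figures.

301 mW

Reduce the parallel pair to R_p first; the network is then a simple series string.
R_p = (485×100)/(485+100) = 82.91 Ω
R_total = 23.8 + 82.91 = 106.7 Ω
I = V / R_total = 12.0 / 106.7 = 0.1125 A
R_a carries the full series current, so P = I²R.
P_R_a = (0.1125)² × 23.8 = 0.3010 W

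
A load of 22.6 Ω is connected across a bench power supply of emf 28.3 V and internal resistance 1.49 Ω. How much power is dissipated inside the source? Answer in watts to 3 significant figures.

r is in series with the load, so it carries the full circuit current — the loss in it is I²r.
I = ε / (r + R) = 28.3 / (1.49 + 22.6) = 1.175 A
P_int = I² r = (1.175)² × 1.49 = 2.056 W

2.06 W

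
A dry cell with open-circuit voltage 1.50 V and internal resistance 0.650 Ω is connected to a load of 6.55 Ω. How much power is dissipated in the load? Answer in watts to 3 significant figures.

0.284 W

Find the circuit current first, then P = I²R for the load (series elements share I).
I = ε / (r + R) = 1.50 / (0.650 + 6.55) = 0.2083 A
P_load = I² R = (0.2083)² × 6.55 = 0.2843 W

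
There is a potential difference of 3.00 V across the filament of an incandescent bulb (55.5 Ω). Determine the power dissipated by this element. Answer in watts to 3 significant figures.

We know the drop across the element and its resistance — P = V²/R, one step.
P = (3.00 V)² / 55.5 Ω = 0.1622 W

0.162 W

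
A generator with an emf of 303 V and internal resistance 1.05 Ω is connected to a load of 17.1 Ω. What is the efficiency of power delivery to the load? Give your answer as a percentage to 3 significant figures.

94.2 %

The source delivers εI, of which I²R reaches the load and I²r is lost; since I is common, η = R/(R+r).
η = R / (R + r) = 17.1 / (17.1 + 1.05) = 0.9421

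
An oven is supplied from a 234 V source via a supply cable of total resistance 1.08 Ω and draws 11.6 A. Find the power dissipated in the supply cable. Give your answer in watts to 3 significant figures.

145 W

Only the current and the line resistance are needed for the I²R loss.
The supply cable carries the full 11.6 A.
P_line = I² R_line = (11.60)² × 1.08 = 145.3 W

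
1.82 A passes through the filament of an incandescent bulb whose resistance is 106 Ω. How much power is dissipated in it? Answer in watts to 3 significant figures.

351 W

Current and resistance are given, so P = I²R is the direct form.
P = (1.820 A)² × 106 Ω = 351.1 W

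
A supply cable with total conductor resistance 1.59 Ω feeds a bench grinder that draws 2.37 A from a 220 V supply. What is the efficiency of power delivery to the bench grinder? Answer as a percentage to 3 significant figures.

98.3 %

The supply cable carries the full 2.37 A.
P_line = I² R_line = (2.370)² × 1.59 = 8.931 W
P_source = V I = 220 × 2.370 = 521.4 W; P_load = 512.5 W
η = P_load / P_source = 512.5 / 521.4 = 0.9829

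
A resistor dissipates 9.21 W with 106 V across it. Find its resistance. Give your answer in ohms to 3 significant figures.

1220 Ω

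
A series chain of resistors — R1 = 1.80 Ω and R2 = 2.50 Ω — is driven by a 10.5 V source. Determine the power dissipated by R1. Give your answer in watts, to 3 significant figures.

10.7 W

Series elements share the same current, so find I first, then use P = I²R.
R_total = 1.80 + 2.50 = 4.300 Ω
I = V / R_total = 10.5 / 4.300 = 2.442 A
P_R1 = I² × R1 = (2.442)² × 1.80 = 10.73 W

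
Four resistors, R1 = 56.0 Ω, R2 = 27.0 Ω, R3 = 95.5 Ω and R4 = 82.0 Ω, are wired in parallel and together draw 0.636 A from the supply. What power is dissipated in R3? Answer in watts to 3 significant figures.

We need the common branch voltage; get it from I_total × R_eq, then P = V²/R for the branch.
1/R_eq = 1/56.0 + 1/27.0 + 1/95.5 + 1/82.0 ⇒ R_eq = 12.89 Ω
V = I_total × R_eq = 0.6360 × 12.89 = 8.200 V
P_R3 = V² / R3 = (8.200)² / 95.5 = 0.7041 W

0.704 W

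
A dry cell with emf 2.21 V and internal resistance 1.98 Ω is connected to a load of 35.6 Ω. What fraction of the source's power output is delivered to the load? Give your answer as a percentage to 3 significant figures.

Both r and R carry the same current, so the power split is just the resistance split: η = R/(R+r).
η = R / (R + r) = 35.6 / (35.6 + 1.98) = 0.9473

94.7 %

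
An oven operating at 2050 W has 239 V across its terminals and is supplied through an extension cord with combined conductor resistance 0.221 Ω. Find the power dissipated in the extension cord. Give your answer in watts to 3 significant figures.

16.3 W

The extension cord is a series resistance carrying the load current; its dissipation is I²R_line.
I = P / V = 2050 / 239 = 8.577 A through the extension cord.
P_line = I² R_line = (8.577)² × 0.221 = 16.26 W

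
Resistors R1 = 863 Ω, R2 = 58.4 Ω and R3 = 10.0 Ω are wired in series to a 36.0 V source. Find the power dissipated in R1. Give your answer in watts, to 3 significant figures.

1.29 W

Every series element carries the same I. Get I from the total resistance, then P = I² × R1.
R_total = 863 + 58.4 + 10.0 = 931.4 Ω
I = V / R_total = 36.0 / 931.4 = 0.03865 A
P_R1 = I² × R1 = (0.03865)² × 863 = 1.289 W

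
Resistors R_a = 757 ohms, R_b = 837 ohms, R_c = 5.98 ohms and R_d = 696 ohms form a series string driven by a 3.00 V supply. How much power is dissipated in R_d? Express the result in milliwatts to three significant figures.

Since the resistors are in series they all carry the loop current I = V/R_total; the power in any one is I²R.
R_total = 757 + 837 + 5.98 + 696 = 2296 Ω
I = V / R_total = 3.00 / 2296 = 0.001307 A
P_R_d = I² × R_d = (0.001307)² × 696 = 0.001188 W

1.19 mW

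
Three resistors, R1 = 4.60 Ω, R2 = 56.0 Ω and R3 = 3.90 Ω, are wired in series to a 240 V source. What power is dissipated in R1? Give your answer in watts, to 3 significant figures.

Since the resistors are in series they all carry the loop current I = V/R_total; the power in any one is I²R.
R_total = 4.60 + 56.0 + 3.90 = 64.50 Ω
I = V / R_total = 240 / 64.50 = 3.721 A
P_R1 = I² × R1 = (3.721)² × 4.60 = 63.69 W

63.7 W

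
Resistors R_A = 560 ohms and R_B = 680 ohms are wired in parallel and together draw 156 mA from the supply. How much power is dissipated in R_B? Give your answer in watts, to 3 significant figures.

3.38 W

Only the total current is stated, so first find the parallel equivalent to get the voltage across the combination.
1/R_eq = 1/560 + 1/680 ⇒ R_eq = 307.1 Ω
V = I_total × R_eq = 0.1560 × 307.1 = 47.91 V
P_R_B = V² / R_B = (47.91)² / 680 = 3.375 W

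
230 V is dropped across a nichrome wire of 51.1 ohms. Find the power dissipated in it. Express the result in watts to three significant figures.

1040 W

V and R are stated; P = V²/R avoids computing the current.
P = (230 V)² / 51.1 Ω = 1035 W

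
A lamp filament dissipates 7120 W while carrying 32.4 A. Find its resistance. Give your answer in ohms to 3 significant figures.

Rearranging the power relation for the two known quantities gives R = P / I².
R = 7120 / (32.40)² = 6.783 Ω

6.78 Ω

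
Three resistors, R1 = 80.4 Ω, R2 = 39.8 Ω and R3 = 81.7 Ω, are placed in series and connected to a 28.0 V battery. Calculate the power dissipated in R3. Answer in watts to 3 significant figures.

1.57 W

In a series string the same current flows through every resistor — find that current, then P = I²R for the one we want.
R_total = 80.4 + 39.8 + 81.7 = 201.9 Ω
I = V / R_total = 28.0 / 201.9 = 0.1387 A
P_R3 = I² × R3 = (0.1387)² × 81.7 = 1.571 W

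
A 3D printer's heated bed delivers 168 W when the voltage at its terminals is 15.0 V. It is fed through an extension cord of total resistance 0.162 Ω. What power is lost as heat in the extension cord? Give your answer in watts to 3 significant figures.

20.3 W

The extension cord is a series resistance carrying the load current; its dissipation is I²R_line.
I = P / V = 168 / 15.0 = 11.20 A through the extension cord.
P_line = I² R_line = (11.20)² × 0.162 = 20.32 W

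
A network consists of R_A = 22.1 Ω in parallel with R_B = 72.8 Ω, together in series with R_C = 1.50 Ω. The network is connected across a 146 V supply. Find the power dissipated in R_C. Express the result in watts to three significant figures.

Reduce the parallel combination to a single R_p; the circuit then becomes R_p in series with the remaining resistor.
R_p = (22.1×72.8)/(22.1+72.8) = 16.95 Ω
R_total = R_p + 1.50 = 16.95 + 1.50 = 18.45 Ω
I = V / R_total = 146 / 18.45 = 7.912 A
R_C carries the full series current, so P = I²R.
P_R_C = (7.912)² × 1.50 = 93.90 W

93.9 W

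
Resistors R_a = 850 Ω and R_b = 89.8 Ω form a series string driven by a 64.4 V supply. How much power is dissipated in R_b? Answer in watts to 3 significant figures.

In a series string the same current flows through every resistor — find that current, then P = I²R for the one we want.
R_total = 850 + 89.8 = 939.8 Ω
I = V / R_total = 64.4 / 939.8 = 0.06853 A
P_R_b = I² × R_b = (0.06853)² × 89.8 = 0.4217 W

0.422 W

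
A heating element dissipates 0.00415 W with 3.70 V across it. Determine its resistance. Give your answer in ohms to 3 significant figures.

3300 Ω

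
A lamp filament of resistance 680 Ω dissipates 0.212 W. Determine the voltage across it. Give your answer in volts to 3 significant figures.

The two known quantities fix the third via V = √(P R).
V = √(0.212 × 680) = 12.01 V

12.0 V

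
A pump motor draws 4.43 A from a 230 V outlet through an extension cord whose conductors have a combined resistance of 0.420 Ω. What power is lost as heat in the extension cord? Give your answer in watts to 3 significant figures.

Line loss is just I²R for the cable — we know both I and R_line directly.
The extension cord carries the full 4.43 A.
P_line = I² R_line = (4.430)² × 0.420 = 8.242 W

8.24 W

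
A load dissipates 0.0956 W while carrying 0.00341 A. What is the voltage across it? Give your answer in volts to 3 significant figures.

28.0 V

Inverting the appropriate power form: V = P / I.
V = 0.0956 / 0.003410 = 28.04 V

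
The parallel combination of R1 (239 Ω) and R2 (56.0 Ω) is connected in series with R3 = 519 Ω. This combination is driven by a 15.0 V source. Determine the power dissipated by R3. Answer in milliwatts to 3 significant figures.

Reduce the parallel combination to a single R_p; the circuit then becomes R_p in series with the remaining resistor.
R_p = (239×56.0)/(239+56.0) = 45.37 Ω
R_total = R_p + 519 = 45.37 + 519 = 564.4 Ω
I = V / R_total = 15.0 / 564.4 = 0.02658 A
R3 carries the full series current, so P = I²R.
P_R3 = (0.02658)² × 519 = 0.3666 W

367 mW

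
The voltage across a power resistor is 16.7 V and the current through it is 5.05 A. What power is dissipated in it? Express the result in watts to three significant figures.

84.3 W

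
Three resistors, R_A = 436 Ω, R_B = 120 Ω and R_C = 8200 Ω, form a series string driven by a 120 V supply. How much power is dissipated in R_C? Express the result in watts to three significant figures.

1.54 W

Every series element carries the same I. Get I from the total resistance, then P = I² × R_C.
R_total = 436 + 120 + 8200 = 8756 Ω
I = V / R_total = 120 / 8756 = 0.01370 A
P_R_C = I² × R_C = (0.01370)² × 8200 = 1.540 W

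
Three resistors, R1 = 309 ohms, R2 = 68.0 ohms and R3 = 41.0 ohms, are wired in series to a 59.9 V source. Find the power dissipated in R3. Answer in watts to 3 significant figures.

0.842 W

Every series element carries the same I. Get I from the total resistance, then P = I² × R3.
R_total = 309 + 68.0 + 41.0 = 418.0 Ω
I = V / R_total = 59.9 / 418.0 = 0.1433 A
P_R3 = I² × R3 = (0.1433)² × 41.0 = 0.8419 W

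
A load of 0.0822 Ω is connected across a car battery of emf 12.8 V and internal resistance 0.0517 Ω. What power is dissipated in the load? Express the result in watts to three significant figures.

With r and R in series, I = ε/(r+R); the load dissipates I²R.
I = ε / (r + R) = 12.8 / (0.0517 + 0.0822) = 95.59 A
P_load = I² R = (95.59)² × 0.0822 = 751.2 W

751 W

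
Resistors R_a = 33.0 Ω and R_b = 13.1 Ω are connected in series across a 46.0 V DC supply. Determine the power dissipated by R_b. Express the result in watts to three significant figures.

In a series string the same current flows through every resistor — find that current, then P = I²R for the one we want.
R_total = 33.0 + 13.1 = 46.10 Ω
I = V / R_total = 46.0 / 46.10 = 0.9978 A
P_R_b = I² × R_b = (0.9978)² × 13.1 = 13.04 W

13.0 W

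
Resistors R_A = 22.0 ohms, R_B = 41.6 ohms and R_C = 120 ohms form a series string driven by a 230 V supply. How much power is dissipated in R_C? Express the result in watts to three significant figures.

Series elements share the same current, so find I first, then use P = I²R.
R_total = 22.0 + 41.6 + 120 = 183.6 Ω
I = V / R_total = 230 / 183.6 = 1.253 A
P_R_C = I² × R_C = (1.253)² × 120 = 188.3 W

188 W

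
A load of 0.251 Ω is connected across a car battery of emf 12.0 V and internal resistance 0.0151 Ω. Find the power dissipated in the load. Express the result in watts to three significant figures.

510 W

With r and R in series, I = ε/(r+R); the load dissipates I²R.
I = ε / (r + R) = 12.0 / (0.0151 + 0.251) = 45.10 A
P_load = I² R = (45.10)² × 0.251 = 510.4 W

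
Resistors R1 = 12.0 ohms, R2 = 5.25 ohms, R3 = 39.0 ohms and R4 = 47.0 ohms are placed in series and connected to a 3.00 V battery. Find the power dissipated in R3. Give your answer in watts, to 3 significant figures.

0.0329 W

In a series string the same current flows through every resistor — find that current, then P = I²R for the one we want.
R_total = 12.0 + 5.25 + 39.0 + 47.0 = 103.2 Ω
I = V / R_total = 3.00 / 103.2 = 0.02906 A
P_R3 = I² × R3 = (0.02906)² × 39.0 = 0.03293 W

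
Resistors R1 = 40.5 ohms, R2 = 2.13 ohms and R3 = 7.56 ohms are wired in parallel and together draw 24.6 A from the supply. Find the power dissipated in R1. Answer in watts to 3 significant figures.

Only the total current is stated, so first find the parallel equivalent to get the voltage across the combination.
1/R_eq = 1/40.5 + 1/2.13 + 1/7.56 ⇒ R_eq = 1.596 Ω
V = I_total × R_eq = 24.60 × 1.596 = 39.27 V
P_R1 = V² / R1 = (39.27)² / 40.5 = 38.08 W

38.1 W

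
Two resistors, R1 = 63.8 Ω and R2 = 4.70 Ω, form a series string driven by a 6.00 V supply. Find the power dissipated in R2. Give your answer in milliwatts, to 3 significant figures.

36.1 mW

Every series element carries the same I. Get I from the total resistance, then P = I² × R2.
R_total = 63.8 + 4.70 = 68.50 Ω
I = V / R_total = 6.00 / 68.50 = 0.08759 A
P_R2 = I² × R2 = (0.08759)² × 4.70 = 0.03606 W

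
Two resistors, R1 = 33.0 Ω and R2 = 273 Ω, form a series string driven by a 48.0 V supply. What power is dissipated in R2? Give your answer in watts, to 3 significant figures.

6.72 W

Series elements share the same current, so find I first, then use P = I²R.
R_total = 33.0 + 273 = 306.0 Ω
I = V / R_total = 48.0 / 306.0 = 0.1569 A
P_R2 = I² × R2 = (0.1569)² × 273 = 6.717 W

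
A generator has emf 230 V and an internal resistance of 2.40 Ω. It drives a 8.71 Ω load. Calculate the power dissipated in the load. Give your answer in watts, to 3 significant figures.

3730 W

With r and R in series, I = ε/(r+R); the load dissipates I²R.
I = ε / (r + R) = 230 / (2.40 + 8.71) = 20.70 A
P_load = I² R = (20.70)² × 8.71 = 3733 W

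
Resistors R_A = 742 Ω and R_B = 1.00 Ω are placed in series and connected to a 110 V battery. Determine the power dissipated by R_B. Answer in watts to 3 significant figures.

0.0219 W

The current is common to all series resistors; compute it, then apply P = I²R for the target.
R_total = 742 + 1.00 = 743.0 Ω
I = V / R_total = 110 / 743.0 = 0.1480 A
P_R_B = I² × R_B = (0.1480)² × 1.00 = 0.02192 W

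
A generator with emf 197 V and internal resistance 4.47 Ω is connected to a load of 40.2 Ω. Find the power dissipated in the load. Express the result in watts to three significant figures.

The internal resistance and the load are in series, so the same I flows through both; get I from ε/(r+R), then I²R for the load.
I = ε / (r + R) = 197 / (4.47 + 40.2) = 4.410 A
P_load = I² R = (4.410)² × 40.2 = 781.9 W

782 W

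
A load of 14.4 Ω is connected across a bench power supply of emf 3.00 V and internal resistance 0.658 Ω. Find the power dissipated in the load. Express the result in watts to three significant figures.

0.572 W

Load and internal resistance form a series loop — compute the loop current, then the load power via I²R.
I = ε / (r + R) = 3.00 / (0.658 + 14.4) = 0.1992 A
P_load = I² R = (0.1992)² × 14.4 = 0.5716 W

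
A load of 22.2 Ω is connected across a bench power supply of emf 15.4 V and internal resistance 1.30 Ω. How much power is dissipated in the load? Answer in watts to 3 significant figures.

The internal resistance and the load are in series, so the same I flows through both; get I from ε/(r+R), then I²R for the load.
I = ε / (r + R) = 15.4 / (1.30 + 22.2) = 0.6553 A
P_load = I² R = (0.6553)² × 22.2 = 9.534 W

9.53 W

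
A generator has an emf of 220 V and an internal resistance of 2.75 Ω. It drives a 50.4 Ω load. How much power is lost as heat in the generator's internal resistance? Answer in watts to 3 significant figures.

47.1 W

Internal loss is I²r, with I set by the total series resistance r+R.
I = ε / (r + R) = 220 / (2.75 + 50.4) = 4.139 A
P_int = I² r = (4.139)² × 2.75 = 47.12 W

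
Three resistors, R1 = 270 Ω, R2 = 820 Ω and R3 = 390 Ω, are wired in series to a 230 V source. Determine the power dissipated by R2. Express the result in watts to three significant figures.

Since the resistors are in series they all carry the loop current I = V/R_total; the power in any one is I²R.
R_total = 270 + 820 + 390 = 1480 Ω
I = V / R_total = 230 / 1480 = 0.1554 A
P_R2 = I² × R2 = (0.1554)² × 820 = 19.80 W

19.8 W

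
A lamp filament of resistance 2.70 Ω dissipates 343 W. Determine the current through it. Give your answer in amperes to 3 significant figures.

11.3 A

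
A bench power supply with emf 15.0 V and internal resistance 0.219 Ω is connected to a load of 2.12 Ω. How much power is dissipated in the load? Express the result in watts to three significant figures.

87.2 W

The internal resistance and the load are in series, so the same I flows through both; get I from ε/(r+R), then I²R for the load.
I = ε / (r + R) = 15.0 / (0.219 + 2.12) = 6.413 A
P_load = I² R = (6.413)² × 2.12 = 87.19 W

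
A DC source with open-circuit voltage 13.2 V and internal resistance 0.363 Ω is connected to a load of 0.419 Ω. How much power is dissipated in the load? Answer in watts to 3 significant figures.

Find the circuit current first, then P = I²R for the load (series elements share I).
I = ε / (r + R) = 13.2 / (0.363 + 0.419) = 16.88 A
P_load = I² R = (16.88)² × 0.419 = 119.4 W

119 W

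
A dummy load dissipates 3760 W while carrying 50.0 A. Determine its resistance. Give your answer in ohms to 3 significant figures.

The two known quantities fix the third via R = P / I².
R = 3760 / (50.00)² = 1.504 Ω

1.50 Ω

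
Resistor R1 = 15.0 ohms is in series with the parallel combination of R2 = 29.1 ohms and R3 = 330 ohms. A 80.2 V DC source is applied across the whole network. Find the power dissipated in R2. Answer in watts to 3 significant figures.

90.7 W

Replace R2 and R3 with their parallel equivalent so the circuit becomes R1 in series with R_p.
R_p = (29.1×330)/(29.1+330) = 26.74 Ω
R_total = 15.0 + 26.74 = 41.74 Ω
I = V / R_total = 80.2 / 41.74 = 1.921 A
Voltage across the parallel pair: V_p = I × R_p = 1.921 × 26.74 = 51.38 V
With V_p across R2, its power is V_p²/R2.
P_R2 = (51.38)² / 29.1 = 90.72 W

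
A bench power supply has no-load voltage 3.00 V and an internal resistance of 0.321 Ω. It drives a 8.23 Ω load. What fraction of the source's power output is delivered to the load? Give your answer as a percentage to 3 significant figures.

96.2 %

Efficiency is P_load / P_total. With a series r and R sharing the same I, P = I²R for each, so η = R/(R+r).
η = R / (R + r) = 8.23 / (8.23 + 0.321) = 0.9625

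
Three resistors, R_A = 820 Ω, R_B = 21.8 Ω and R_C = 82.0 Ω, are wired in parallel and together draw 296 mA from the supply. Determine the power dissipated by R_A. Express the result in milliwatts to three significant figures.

30.4 mW

Parallel branches share V, not I — compute V via R_eq, then use V²/R for the target branch.
1/R_eq = 1/820 + 1/21.8 + 1/82.0 ⇒ R_eq = 16.87 Ω
V = I_total × R_eq = 0.2960 × 16.87 = 4.993 V
P_R_A = V² / R_A = (4.993)² / 820 = 0.03040 W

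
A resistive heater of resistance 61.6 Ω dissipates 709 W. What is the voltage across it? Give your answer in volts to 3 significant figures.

209 V

From P = V I = I²R = V²/R, with the two given quantities we get V = √(P R).
V = √(709 × 61.6) = 209.0 V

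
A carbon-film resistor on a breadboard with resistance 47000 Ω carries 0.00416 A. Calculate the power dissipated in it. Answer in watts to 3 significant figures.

0.813 W

Knowing I and R, the power is just I²R — no need to find V first.
P = (0.004160 A)² × 47000 Ω = 0.8134 W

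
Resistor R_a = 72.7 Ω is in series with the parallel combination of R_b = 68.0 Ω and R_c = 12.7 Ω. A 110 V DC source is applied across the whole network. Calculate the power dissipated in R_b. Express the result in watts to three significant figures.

First combine the parallel branches into one equivalent R_p, then R_a + R_p is a series pair.
R_p = (68.0×12.7)/(68.0+12.7) = 10.70 Ω
R_total = 72.7 + 10.70 = 83.40 Ω
I = V / R_total = 110 / 83.40 = 1.319 A
Voltage across the parallel pair: V_p = I × R_p = 1.319 × 10.70 = 14.11 V
With V_p across R_b, its power is V_p²/R_b.
P_R_b = (14.11)² / 68.0 = 2.930 W

2.93 W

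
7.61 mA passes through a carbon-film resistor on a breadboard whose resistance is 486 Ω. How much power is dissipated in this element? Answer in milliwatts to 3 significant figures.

The current through and the resistance of the element are both given; use P = I²R.
P = (0.007610 A)² × 486 Ω = 0.02815 W

28.1 mW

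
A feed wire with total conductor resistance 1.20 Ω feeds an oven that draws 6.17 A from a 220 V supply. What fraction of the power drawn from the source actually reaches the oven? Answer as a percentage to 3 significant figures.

96.6 %

The feed wire carries the full 6.17 A.
P_line = I² R_line = (6.170)² × 1.20 = 45.68 W
P_source = V I = 220 × 6.170 = 1357 W; P_load = 1312 W
η = P_load / P_source = 1312 / 1357 = 0.9663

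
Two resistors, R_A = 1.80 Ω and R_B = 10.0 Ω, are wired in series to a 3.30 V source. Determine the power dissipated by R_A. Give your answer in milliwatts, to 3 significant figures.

Every series element carries the same I. Get I from the total resistance, then P = I² × R_A.
R_total = 1.80 + 10.0 = 11.80 Ω
I = V / R_total = 3.30 / 11.80 = 0.2797 A
P_R_A = I² × R_A = (0.2797)² × 1.80 = 0.1408 W

141 mW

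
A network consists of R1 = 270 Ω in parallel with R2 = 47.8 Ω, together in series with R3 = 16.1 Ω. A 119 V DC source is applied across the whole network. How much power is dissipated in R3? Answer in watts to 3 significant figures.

Reduce the parallel combination to a single R_p; the circuit then becomes R_p in series with the remaining resistor.
R_p = (270×47.8)/(270+47.8) = 40.61 Ω
R_total = R_p + 16.1 = 40.61 + 16.1 = 56.71 Ω
I = V / R_total = 119 / 56.71 = 2.098 A
R3 carries the full series current, so P = I²R.
P_R3 = (2.098)² × 16.1 = 70.89 W

70.9 W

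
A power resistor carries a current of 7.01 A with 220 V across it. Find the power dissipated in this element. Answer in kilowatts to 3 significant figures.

1.54 kW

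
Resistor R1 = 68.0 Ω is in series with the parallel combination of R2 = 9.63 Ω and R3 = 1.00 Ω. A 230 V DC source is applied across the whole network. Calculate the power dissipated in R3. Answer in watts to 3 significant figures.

Replace R2 and R3 with their parallel equivalent so the circuit becomes R1 in series with R_p.
R_p = (9.63×1.00)/(9.63+1.00) = 0.9059 Ω
R_total = 68.0 + 0.9059 = 68.91 Ω
I = V / R_total = 230 / 68.91 = 3.338 A
Voltage across the parallel pair: V_p = I × R_p = 3.338 × 0.9059 = 3.024 V
R3 sees V_p directly, so P = V_p² / R3.
P_R3 = (3.024)² / 1.00 = 9.144 W

9.14 W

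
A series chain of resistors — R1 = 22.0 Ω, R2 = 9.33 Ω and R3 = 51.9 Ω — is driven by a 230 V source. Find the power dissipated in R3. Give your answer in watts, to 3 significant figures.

Every series element carries the same I. Get I from the total resistance, then P = I² × R3.
R_total = 22.0 + 9.33 + 51.9 = 83.23 Ω
I = V / R_total = 230 / 83.23 = 2.763 A
P_R3 = I² × R3 = (2.763)² × 51.9 = 396.3 W

396 W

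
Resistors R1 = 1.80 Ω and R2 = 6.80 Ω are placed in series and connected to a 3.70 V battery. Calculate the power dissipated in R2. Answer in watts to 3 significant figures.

1.26 W

Every series element carries the same I. Get I from the total resistance, then P = I² × R2.
R_total = 1.80 + 6.80 = 8.600 Ω
I = V / R_total = 3.70 / 8.600 = 0.4302 A
P_R2 = I² × R2 = (0.4302)² × 6.80 = 1.259 W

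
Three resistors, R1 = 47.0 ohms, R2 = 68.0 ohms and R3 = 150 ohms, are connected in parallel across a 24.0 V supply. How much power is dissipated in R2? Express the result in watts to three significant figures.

R2 sits directly across the source, so P = V²/R with V = 24.0 V.
P_R2 = V² / R2 = (24.0)² / 68.0 Ω = 8.471 W

8.47 W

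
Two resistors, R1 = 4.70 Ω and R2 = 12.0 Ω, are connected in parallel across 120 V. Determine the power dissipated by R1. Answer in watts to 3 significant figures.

Every branch has 120 V across it, so for R1 the power is simply V²/R.
P_R1 = V² / R1 = (120)² / 4.70 Ω = 3064 W

3060 W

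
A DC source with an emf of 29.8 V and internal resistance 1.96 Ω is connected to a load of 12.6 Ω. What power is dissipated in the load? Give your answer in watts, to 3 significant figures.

Find the circuit current first, then P = I²R for the load (series elements share I).
I = ε / (r + R) = 29.8 / (1.96 + 12.6) = 2.047 A
P_load = I² R = (2.047)² × 12.6 = 52.78 W

52.8 W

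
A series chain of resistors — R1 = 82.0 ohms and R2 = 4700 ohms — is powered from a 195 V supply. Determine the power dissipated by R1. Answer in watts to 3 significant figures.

Series elements share the same current, so find I first, then use P = I²R.
R_total = 82.0 + 4700 = 4782 Ω
I = V / R_total = 195 / 4782 = 0.04078 A
P_R1 = I² × R1 = (0.04078)² × 82.0 = 0.1364 W

0.136 W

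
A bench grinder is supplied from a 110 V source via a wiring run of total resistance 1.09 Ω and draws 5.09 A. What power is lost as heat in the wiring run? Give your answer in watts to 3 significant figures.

Line loss is just I²R for the cable — we know both I and R_line directly.
The wiring run carries the full 5.09 A.
P_line = I² R_line = (5.090)² × 1.09 = 28.24 W

28.2 W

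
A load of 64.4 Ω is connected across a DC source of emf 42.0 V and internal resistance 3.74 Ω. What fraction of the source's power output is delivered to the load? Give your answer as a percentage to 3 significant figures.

Both r and R carry the same current, so the power split is just the resistance split: η = R/(R+r).
η = R / (R + r) = 64.4 / (64.4 + 3.74) = 0.9451

94.5 %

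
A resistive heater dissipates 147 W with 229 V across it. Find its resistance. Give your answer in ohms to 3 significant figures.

357 Ω

The two known quantities fix the third via R = V² / P.
R = (229)² / 147 = 356.7 Ω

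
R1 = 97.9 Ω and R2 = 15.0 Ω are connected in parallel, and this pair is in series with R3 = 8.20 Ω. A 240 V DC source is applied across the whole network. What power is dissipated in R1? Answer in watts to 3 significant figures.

221 W

First find R_p for the parallel pair, then treat R_p + R3 as a series loop.
R_p = (97.9×15.0)/(97.9+15.0) = 13.01 Ω
R_total = R_p + 8.20 = 13.01 + 8.20 = 21.21 Ω
I = V / R_total = 240 / 21.21 = 11.32 A
Voltage across the parallel pair: V_p = I × R_p = 11.32 × 13.01 = 147.2 V
R1 sits across V_p; its power is V_p²/R.
P_R1 = (147.2)² / 97.9 = 221.3 W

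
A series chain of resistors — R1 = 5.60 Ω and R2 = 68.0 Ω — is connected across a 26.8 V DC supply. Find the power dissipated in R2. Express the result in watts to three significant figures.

Every series element carries the same I. Get I from the total resistance, then P = I² × R2.
R_total = 5.60 + 68.0 = 73.60 Ω
I = V / R_total = 26.8 / 73.60 = 0.3641 A
P_R2 = I² × R2 = (0.3641)² × 68.0 = 9.016 W

9.02 W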